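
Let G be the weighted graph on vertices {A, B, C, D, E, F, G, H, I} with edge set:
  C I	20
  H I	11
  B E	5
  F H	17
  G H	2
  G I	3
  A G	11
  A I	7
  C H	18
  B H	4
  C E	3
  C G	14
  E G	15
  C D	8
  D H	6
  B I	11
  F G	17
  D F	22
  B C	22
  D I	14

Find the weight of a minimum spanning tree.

Prim, starting at E.
Step 1: cheapest edge leaving the tree is C E (3); add C.
Step 2: cheapest edge leaving the tree is B E (5); add B.
Step 3: cheapest edge leaving the tree is B H (4); add H.
Step 4: cheapest edge leaving the tree is G H (2); add G.
Step 5: cheapest edge leaving the tree is G I (3); add I.
Step 6: cheapest edge leaving the tree is D H (6); add D.
Step 7: cheapest edge leaving the tree is A I (7); add A.
Step 8: cheapest edge leaving the tree is F G (17); add F.
MST edges: C E, B E, B H, G H, G I, D H, A I, F G; total weight 3+5+4+2+3+6+7+17 = 47.

47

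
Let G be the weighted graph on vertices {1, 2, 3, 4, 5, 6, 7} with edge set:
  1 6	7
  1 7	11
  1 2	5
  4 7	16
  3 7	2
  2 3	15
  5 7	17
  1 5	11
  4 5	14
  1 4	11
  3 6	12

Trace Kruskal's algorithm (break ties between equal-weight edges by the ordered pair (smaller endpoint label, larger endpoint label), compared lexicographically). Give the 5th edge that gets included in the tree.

Kruskal: consider edges lightest-first.
3 7 (2): add — endpoints in different components.
1 2 (5): add — endpoints in different components.
1 6 (7): add — endpoints in different components.
1 4 (11): add — endpoints in different components.
1 5 (11): add — endpoints in different components.
1 7 (11): add — endpoints in different components.
The 5th edge added is 1 5.

1-5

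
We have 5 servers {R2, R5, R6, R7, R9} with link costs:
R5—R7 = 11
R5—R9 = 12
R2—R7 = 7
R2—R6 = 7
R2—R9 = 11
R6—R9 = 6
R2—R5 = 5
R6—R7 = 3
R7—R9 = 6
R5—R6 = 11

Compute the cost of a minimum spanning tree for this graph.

21

Prim, starting at R9.
Step 1: cheapest edge leaving the tree is R6—R9 (6); add R6.
Step 2: cheapest edge leaving the tree is R6—R7 (3); add R7.
Step 3: cheapest edge leaving the tree is R2—R6 (7); add R2.
Step 4: cheapest edge leaving the tree is R2—R5 (5); add R5.
MST edges: R6—R9, R6—R7, R2—R6, R2—R5; total weight 6+3+7+5 = 21.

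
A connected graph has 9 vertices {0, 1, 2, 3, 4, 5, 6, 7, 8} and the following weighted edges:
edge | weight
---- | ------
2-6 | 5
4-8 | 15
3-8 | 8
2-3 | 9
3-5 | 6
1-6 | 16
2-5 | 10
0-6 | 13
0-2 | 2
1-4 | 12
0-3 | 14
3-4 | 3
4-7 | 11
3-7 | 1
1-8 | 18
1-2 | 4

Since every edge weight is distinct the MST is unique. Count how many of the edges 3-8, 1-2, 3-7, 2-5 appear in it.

3

Sort edges by weight, then run Kruskal:
3-7 (1): add — endpoints in different components.
0-2 (2): add — endpoints in different components.
3-4 (3): add — endpoints in different components.
1-2 (4): add — endpoints in different components.
2-6 (5): add — endpoints in different components.
3-5 (6): add — endpoints in different components.
3-8 (8): add — endpoints in different components.
2-3 (9): add — endpoints in different components.
MST edge set: {3-7, 0-2, 3-4, 1-2, 2-6, 3-5, 3-8, 2-3}.
Of the listed edges, {3-8, 1-2, 3-7} are in the MST → 3.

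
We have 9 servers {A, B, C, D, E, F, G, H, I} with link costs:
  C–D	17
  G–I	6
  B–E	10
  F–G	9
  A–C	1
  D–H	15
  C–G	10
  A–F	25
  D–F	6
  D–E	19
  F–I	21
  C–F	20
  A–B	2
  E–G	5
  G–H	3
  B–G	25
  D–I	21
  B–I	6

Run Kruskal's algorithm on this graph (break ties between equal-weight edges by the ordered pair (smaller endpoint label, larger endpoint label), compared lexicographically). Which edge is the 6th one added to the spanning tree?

Kruskal's algorithm — process edges by increasing weight (ties by edge label):
A–C (1): add — endpoints in different components.
A–B (2): add — endpoints in different components.
G–H (3): add — endpoints in different components.
E–G (5): add — endpoints in different components.
B–I (6): add — endpoints in different components.
D–F (6): add — endpoints in different components.
G–I (6): add — endpoints in different components.
F–G (9): add — endpoints in different components.
The 6th edge added is D–F.

D-F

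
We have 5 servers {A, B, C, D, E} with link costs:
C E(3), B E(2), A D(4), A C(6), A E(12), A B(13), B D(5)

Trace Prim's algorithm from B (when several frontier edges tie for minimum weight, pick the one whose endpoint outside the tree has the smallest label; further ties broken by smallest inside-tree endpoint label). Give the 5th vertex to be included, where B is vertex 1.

A

Grow the tree from B using Prim:
Step 1: cheapest edge leaving the tree is B E (2); add E.
Step 2: cheapest edge leaving the tree is C E (3); add C.
Step 3: cheapest edge leaving the tree is B D (5); add D.
Step 4: cheapest edge leaving the tree is A D (4); add A.
Vertex order: B, E, C, D, A. The 5th vertex is A.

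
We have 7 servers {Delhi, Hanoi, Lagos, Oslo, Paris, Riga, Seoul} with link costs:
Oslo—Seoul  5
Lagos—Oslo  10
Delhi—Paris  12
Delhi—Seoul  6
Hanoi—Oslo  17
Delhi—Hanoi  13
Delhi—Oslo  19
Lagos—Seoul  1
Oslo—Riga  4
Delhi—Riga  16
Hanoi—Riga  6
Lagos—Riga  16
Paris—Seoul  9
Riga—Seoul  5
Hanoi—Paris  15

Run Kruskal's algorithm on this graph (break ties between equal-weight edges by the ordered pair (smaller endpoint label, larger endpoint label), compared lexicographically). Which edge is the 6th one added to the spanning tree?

Kruskal: consider edges lightest-first.
Lagos—Seoul (1): add — endpoints in different components.
Oslo—Riga (4): add — endpoints in different components.
Oslo—Seoul (5): add — endpoints in different components.
Riga—Seoul (5): skip — Seoul and Riga already connected.
Delhi—Seoul (6): add — endpoints in different components.
Hanoi—Riga (6): add — endpoints in different components.
Paris—Seoul (9): add — endpoints in different components.
The 6th edge added is Paris—Seoul.

Paris-Seoul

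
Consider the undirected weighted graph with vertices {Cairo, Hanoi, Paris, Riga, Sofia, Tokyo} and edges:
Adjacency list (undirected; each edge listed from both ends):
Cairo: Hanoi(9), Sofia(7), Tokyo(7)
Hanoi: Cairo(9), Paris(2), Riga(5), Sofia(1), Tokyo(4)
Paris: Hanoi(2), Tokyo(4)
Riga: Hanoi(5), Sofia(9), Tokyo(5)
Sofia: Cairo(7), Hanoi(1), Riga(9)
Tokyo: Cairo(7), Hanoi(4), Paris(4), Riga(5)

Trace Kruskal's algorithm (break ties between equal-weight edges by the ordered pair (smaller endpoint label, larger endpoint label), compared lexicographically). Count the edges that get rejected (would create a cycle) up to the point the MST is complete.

2

Sort edges by weight, then run Kruskal:
Hanoi–Sofia (1): add. Components now {Hanoi,Sofia} {Paris} {Riga} {Tokyo} {Cairo}
Hanoi–Paris (2): add. Components now {Hanoi,Paris,Sofia} {Riga} {Tokyo} {Cairo}
Hanoi–Tokyo (4): add. Components now {Hanoi,Paris,Sofia,Tokyo} {Riga} {Cairo}
Paris–Tokyo (4): skip — Paris and Tokyo already connected.
Hanoi–Riga (5): add. Components now {Hanoi,Paris,Riga,Sofia,Tokyo} {Cairo}
Riga–Tokyo (5): skip — Riga and Tokyo already connected.
Cairo–Sofia (7): add. Components now {Cairo,Hanoi,Paris,Riga,Sofia,Tokyo}
Edges rejected before the tree was complete: 2.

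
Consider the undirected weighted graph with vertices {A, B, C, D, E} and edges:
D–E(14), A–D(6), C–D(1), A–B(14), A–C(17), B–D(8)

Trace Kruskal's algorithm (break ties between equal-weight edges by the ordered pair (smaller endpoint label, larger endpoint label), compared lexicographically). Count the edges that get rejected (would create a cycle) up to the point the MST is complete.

1

Sort edges by weight, then run Kruskal:
C–D (1): add. Components now {A} {B} {C,D} {E}
A–D (6): add. Components now {A,C,D} {B} {E}
B–D (8): add. Components now {A,B,C,D} {E}
A–B (14): skip — A and B already connected.
D–E (14): add. Components now {A,B,C,D,E}
Edges rejected before the tree was complete: 1.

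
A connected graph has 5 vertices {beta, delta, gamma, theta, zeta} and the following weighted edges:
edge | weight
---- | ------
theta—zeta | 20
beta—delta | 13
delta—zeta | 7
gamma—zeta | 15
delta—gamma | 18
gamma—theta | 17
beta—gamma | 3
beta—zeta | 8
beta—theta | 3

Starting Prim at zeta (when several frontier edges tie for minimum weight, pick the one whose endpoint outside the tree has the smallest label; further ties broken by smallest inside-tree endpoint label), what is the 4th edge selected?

Prim's algorithm from zeta:
Step 1: frontier [delta—zeta 7, beta—zeta 8, gamma—zeta 15, theta—zeta 20] → take delta—zeta (7); add delta.
Step 2: frontier [beta—delta 13, delta—gamma 18, beta—zeta 8, gamma—zeta 15, theta—zeta 20] → take beta—zeta (8); add beta.
Step 3: frontier [beta—gamma 3, beta—theta 3, delta—gamma 18, gamma—zeta 15, theta—zeta 20] → take beta—gamma (3); add gamma.
Step 4: frontier [beta—theta 3, gamma—theta 17, theta—zeta 20] → take beta—theta (3); add theta.
The 4th edge added is beta—theta.

beta-theta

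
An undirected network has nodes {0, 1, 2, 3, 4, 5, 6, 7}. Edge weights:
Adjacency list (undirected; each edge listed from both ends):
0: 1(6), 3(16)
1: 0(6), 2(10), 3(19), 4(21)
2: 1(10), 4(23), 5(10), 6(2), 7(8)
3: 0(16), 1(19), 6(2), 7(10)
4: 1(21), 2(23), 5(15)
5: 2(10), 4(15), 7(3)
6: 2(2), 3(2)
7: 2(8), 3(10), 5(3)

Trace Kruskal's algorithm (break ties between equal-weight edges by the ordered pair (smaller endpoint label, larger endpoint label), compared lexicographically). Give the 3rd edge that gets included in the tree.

Sort edges by weight, then run Kruskal:
2—6 (2): add — endpoints in different components.
3—6 (2): add — endpoints in different components.
5—7 (3): add — endpoints in different components.
0—1 (6): add — endpoints in different components.
2—7 (8): add — endpoints in different components.
1—2 (10): add — endpoints in different components.
2—5 (10): skip — 2 and 5 already connected.
3—7 (10): skip — 3 and 7 already connected.
4—5 (15): add — endpoints in different components.
The 3rd edge added is 5—7.

5-7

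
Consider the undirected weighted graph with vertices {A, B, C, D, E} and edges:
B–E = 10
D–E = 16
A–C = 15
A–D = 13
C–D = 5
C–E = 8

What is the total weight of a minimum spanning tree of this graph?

Grow the tree from B using Prim:
Step 1: cheapest edge leaving the tree is B–E (10); add E.
Step 2: cheapest edge leaving the tree is C–E (8); add C.
Step 3: cheapest edge leaving the tree is C–D (5); add D.
Step 4: cheapest edge leaving the tree is A–D (13); add A.
MST edges: B–E, C–E, C–D, A–D; total weight 10+8+5+13 = 36.

36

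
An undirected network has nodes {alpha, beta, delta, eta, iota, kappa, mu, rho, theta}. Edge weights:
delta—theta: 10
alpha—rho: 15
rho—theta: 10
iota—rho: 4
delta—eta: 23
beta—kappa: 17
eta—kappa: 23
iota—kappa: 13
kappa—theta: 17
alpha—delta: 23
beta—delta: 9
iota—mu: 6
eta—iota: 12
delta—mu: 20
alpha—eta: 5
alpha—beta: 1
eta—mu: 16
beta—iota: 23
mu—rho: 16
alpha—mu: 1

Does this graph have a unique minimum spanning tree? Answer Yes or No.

Kruskal's algorithm — process edges by increasing weight (ties by edge label):
alpha—beta (1): add — endpoints in different components.
alpha—mu (1): add — endpoints in different components.
iota—rho (4): add — endpoints in different components.
alpha—eta (5): add — endpoints in different components.
iota—mu (6): add — endpoints in different components.
beta—delta (9): add — endpoints in different components.
delta—theta (10): add — endpoints in different components.
rho—theta (10): skip — theta and rho already connected.
eta—iota (12): skip — eta and iota already connected.
iota—kappa (13): add — endpoints in different components.
Non-tree edge rho—theta has weight 10, equal to the heaviest edge on its tree cycle — swapping gives another MST of the same weight. Not unique.

No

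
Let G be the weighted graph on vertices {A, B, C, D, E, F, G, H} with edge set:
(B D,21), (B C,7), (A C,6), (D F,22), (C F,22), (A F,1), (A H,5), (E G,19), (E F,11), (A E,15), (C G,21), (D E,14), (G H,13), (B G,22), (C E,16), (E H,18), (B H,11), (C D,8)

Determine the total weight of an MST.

51

Kruskal's algorithm — process edges by increasing weight (ties by edge label):
A F (1): add — endpoints in different components.
A H (5): add — endpoints in different components.
A C (6): add — endpoints in different components.
B C (7): add — endpoints in different components.
C D (8): add — endpoints in different components.
B H (11): skip — B and H already connected.
E F (11): add — endpoints in different components.
G H (13): add — endpoints in different components.
MST edges: A F, A H, A C, B C, C D, E F, G H; total weight 1+5+6+7+8+11+13 = 51.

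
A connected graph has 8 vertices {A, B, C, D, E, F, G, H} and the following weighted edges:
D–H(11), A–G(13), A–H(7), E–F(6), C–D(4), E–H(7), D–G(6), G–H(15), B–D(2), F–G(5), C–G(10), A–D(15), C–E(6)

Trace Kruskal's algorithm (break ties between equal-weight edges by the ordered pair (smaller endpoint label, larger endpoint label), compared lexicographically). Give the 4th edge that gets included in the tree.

C-E

Sort edges by weight, then run Kruskal:
B–D (2): add — endpoints in different components.
C–D (4): add — endpoints in different components.
F–G (5): add — endpoints in different components.
C–E (6): add — endpoints in different components.
D–G (6): add — endpoints in different components.
E–F (6): skip — E and F already connected.
A–H (7): add — endpoints in different components.
E–H (7): add — endpoints in different components.
The 4th edge added is C–E.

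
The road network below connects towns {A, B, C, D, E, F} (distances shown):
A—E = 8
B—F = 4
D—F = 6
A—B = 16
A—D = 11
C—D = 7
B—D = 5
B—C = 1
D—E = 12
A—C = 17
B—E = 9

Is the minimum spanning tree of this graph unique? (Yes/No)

Yes

Sort edges by weight, then run Kruskal:
B—C (1): add. Components now {A} {B,C} {D} {E} {F}
B—F (4): add. Components now {A} {B,C,F} {D} {E}
B—D (5): add. Components now {A} {B,C,D,F} {E}
D—F (6): skip — D and F already connected.
C—D (7): skip — C and D already connected.
A—E (8): add. Components now {A,E} {B,C,D,F}
B—E (9): add. Components now {A,B,C,D,E,F}
Every non-tree edge has weight strictly greater than the heaviest edge on the tree path between its endpoints, so the MST is unique.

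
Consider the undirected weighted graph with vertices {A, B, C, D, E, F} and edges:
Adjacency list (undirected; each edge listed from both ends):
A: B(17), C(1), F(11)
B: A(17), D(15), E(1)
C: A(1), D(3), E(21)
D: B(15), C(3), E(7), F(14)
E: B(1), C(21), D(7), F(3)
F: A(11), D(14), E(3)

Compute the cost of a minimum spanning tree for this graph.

Prim, starting at D.
Step 1: frontier [C–D 3, D–E 7, D–F 14, B–D 15] → take C–D (3); add C.
Step 2: frontier [A–C 1, C–E 21, D–E 7, D–F 14, B–D 15] → take A–C (1); add A.
Step 3: frontier [A–F 11, A–B 17, C–E 21, D–E 7, D–F 14, B–D 15] → take D–E (7); add E.
Step 4: frontier [A–F 11, A–B 17, D–F 14, B–D 15, B–E 1, E–F 3] → take B–E (1); add B.
Step 5: frontier [A–F 11, D–F 14, E–F 3] → take E–F (3); add F.
MST edges: C–D, A–C, D–E, B–E, E–F; total weight 3+1+7+1+3 = 15.

15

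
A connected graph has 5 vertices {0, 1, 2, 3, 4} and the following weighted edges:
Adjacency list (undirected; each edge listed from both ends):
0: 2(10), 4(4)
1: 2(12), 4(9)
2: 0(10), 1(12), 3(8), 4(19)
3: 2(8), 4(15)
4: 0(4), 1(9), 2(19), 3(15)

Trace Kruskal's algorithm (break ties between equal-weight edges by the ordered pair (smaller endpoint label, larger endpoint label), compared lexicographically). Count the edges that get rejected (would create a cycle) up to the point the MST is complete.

0

Sort edges by weight, then run Kruskal:
0-4 (4): add. Components now {0,4} {1} {2} {3}
2-3 (8): add. Components now {0,4} {1} {2,3}
1-4 (9): add. Components now {0,1,4} {2,3}
0-2 (10): add. Components now {0,1,2,3,4}
Edges rejected before the tree was complete: 0.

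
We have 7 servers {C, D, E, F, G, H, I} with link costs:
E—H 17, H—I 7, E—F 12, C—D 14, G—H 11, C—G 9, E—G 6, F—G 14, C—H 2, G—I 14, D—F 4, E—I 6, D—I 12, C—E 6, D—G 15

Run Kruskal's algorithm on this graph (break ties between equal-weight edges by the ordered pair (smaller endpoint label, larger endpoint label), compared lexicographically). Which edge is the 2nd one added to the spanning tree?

Sort edges by weight, then run Kruskal:
C—H (2): add. Components now {C,H} {D} {E} {F} {G} {I}
D—F (4): add. Components now {C,H} {D,F} {E} {G} {I}
C—E (6): add. Components now {C,E,H} {D,F} {G} {I}
E—G (6): add. Components now {C,E,G,H} {D,F} {I}
E—I (6): add. Components now {C,E,G,H,I} {D,F}
H—I (7): skip — H and I already connected.
C—G (9): skip — C and G already connected.
G—H (11): skip — G and H already connected.
D—I (12): add. Components now {C,D,E,F,G,H,I}
The 2nd edge added is D—F.

D-F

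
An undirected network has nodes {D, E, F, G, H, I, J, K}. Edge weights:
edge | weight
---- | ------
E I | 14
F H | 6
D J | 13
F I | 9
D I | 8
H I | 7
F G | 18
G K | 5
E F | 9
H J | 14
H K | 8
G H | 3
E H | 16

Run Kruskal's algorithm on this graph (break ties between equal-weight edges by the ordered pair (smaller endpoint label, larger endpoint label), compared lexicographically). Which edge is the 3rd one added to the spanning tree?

F-H

Kruskal: consider edges lightest-first.
G H (3): add — endpoints in different components.
G K (5): add — endpoints in different components.
F H (6): add — endpoints in different components.
H I (7): add — endpoints in different components.
D I (8): add — endpoints in different components.
H K (8): skip — H and K already connected.
E F (9): add — endpoints in different components.
F I (9): skip — F and I already connected.
D J (13): add — endpoints in different components.
The 3rd edge added is F H.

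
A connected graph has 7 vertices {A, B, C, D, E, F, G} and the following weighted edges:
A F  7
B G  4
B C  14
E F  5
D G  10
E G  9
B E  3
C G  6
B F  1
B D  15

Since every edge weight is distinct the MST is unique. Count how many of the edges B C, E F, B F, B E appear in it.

Sort edges by weight, then run Kruskal:
B F (1): add — endpoints in different components.
B E (3): add — endpoints in different components.
B G (4): add — endpoints in different components.
E F (5): skip — E and F already connected.
C G (6): add — endpoints in different components.
A F (7): add — endpoints in different components.
E G (9): skip — E and G already connected.
D G (10): add — endpoints in different components.
MST edge set: {B F, B E, B G, C G, A F, D G}.
Of the listed edges, {B F, B E} are in the MST → 2.

2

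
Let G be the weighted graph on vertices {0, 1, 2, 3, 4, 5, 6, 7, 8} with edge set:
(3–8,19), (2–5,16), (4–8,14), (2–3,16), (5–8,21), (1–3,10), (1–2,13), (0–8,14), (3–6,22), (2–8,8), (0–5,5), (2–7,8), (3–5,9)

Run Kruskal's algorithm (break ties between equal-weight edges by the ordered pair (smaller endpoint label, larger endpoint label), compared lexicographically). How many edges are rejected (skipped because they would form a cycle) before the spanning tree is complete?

Kruskal: consider edges lightest-first.
0–5 (5): add — endpoints in different components.
2–7 (8): add — endpoints in different components.
2–8 (8): add — endpoints in different components.
3–5 (9): add — endpoints in different components.
1–3 (10): add — endpoints in different components.
1–2 (13): add — endpoints in different components.
0–8 (14): skip — 0 and 8 already connected.
4–8 (14): add — endpoints in different components.
2–3 (16): skip — 2 and 3 already connected.
2–5 (16): skip — 2 and 5 already connected.
3–8 (19): skip — 3 and 8 already connected.
5–8 (21): skip — 5 and 8 already connected.
3–6 (22): add — endpoints in different components.
Edges rejected before the tree was complete: 5.

5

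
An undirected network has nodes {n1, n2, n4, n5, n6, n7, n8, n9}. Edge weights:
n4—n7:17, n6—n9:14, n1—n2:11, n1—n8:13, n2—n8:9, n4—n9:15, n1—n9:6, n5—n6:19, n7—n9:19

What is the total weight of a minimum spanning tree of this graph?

91

Prim, starting at n5.
Step 1: frontier [n5—n6 19] → take n5—n6 (19); add n6.
Step 2: frontier [n6—n9 14] → take n6—n9 (14); add n9.
Step 3: frontier [n1—n9 6, n4—n9 15, n7—n9 19] → take n1—n9 (6); add n1.
Step 4: frontier [n1—n2 11, n1—n8 13, n4—n9 15, n7—n9 19] → take n1—n2 (11); add n2.
Step 5: frontier [n1—n8 13, n2—n8 9, n4—n9 15, n7—n9 19] → take n2—n8 (9); add n8.
Step 6: frontier [n4—n9 15, n7—n9 19] → take n4—n9 (15); add n4.
Step 7: frontier [n4—n7 17, n7—n9 19] → take n4—n7 (17); add n7.
MST edges: n5—n6, n6—n9, n1—n9, n1—n2, n2—n8, n4—n9, n4—n7; total weight 19+14+6+11+9+15+17 = 91.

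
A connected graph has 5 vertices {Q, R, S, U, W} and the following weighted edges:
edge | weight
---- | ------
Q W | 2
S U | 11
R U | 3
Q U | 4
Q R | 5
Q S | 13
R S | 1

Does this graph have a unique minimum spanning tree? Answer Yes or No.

Yes

Kruskal's algorithm — process edges by increasing weight (ties by edge label):
R S (1): add. Components now {W} {U} {R,S} {Q}
Q W (2): add. Components now {Q,W} {U} {R,S}
R U (3): add. Components now {Q,W} {R,S,U}
Q U (4): add. Components now {Q,R,S,U,W}
Every non-tree edge has weight strictly greater than the heaviest edge on the tree path between its endpoints, so the MST is unique.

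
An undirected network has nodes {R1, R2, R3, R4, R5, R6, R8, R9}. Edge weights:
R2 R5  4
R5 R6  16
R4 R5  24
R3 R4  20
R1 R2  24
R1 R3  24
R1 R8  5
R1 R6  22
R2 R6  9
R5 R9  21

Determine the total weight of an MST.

Grow the tree from R8 using Prim:
Step 1: frontier [R1 R8 5] → take R1 R8 (5); add R1.
Step 2: frontier [R1 R6 22, R1 R2 24, R1 R3 24] → take R1 R6 (22); add R6.
Step 3: frontier [R1 R2 24, R1 R3 24, R2 R6 9, R5 R6 16] → take R2 R6 (9); add R2.
Step 4: frontier [R1 R3 24, R2 R5 4, R5 R6 16] → take R2 R5 (4); add R5.
Step 5: frontier [R1 R3 24, R5 R9 21, R4 R5 24] → take R5 R9 (21); add R9.
Step 6: frontier [R1 R3 24, R4 R5 24] → take R1 R3 (24); add R3.
Step 7: frontier [R3 R4 20, R4 R5 24] → take R3 R4 (20); add R4.
MST edges: R1 R8, R1 R6, R2 R6, R2 R5, R5 R9, R1 R3, R3 R4; total weight 5+22+9+4+21+24+20 = 105.

105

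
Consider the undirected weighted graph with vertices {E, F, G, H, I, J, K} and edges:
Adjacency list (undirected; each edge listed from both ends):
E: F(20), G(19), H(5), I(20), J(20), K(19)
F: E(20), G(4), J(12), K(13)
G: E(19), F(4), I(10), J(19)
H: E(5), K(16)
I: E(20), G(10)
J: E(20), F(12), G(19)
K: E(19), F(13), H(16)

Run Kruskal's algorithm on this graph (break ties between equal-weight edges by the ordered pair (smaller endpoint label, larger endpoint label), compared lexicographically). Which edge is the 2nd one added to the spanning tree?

E-H

Kruskal's algorithm — process edges by increasing weight (ties by edge label):
F–G (4): add. Components now {E} {F,G} {H} {I} {J} {K}
E–H (5): add. Components now {E,H} {F,G} {I} {J} {K}
G–I (10): add. Components now {E,H} {F,G,I} {J} {K}
F–J (12): add. Components now {E,H} {F,G,I,J} {K}
F–K (13): add. Components now {E,H} {F,G,I,J,K}
H–K (16): add. Components now {E,F,G,H,I,J,K}
The 2nd edge added is E–H.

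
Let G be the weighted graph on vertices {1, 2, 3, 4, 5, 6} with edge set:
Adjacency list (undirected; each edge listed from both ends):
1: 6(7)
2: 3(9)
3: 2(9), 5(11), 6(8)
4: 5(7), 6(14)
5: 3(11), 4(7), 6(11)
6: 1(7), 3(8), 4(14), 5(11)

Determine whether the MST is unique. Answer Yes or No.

No

Kruskal: consider edges lightest-first.
1–6 (7): add — endpoints in different components.
4–5 (7): add — endpoints in different components.
3–6 (8): add — endpoints in different components.
2–3 (9): add — endpoints in different components.
3–5 (11): add — endpoints in different components.
Non-tree edge 5–6 has weight 11, equal to the heaviest edge on its tree cycle — swapping gives another MST of the same weight. Not unique.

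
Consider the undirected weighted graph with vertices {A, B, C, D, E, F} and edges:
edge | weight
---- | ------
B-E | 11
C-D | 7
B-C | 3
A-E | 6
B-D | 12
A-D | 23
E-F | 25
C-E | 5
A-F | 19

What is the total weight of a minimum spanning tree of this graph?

Kruskal: consider edges lightest-first.
B-C (3): add — endpoints in different components.
C-E (5): add — endpoints in different components.
A-E (6): add — endpoints in different components.
C-D (7): add — endpoints in different components.
B-E (11): skip — B and E already connected.
B-D (12): skip — B and D already connected.
A-F (19): add — endpoints in different components.
MST edges: B-C, C-E, A-E, C-D, A-F; total weight 3+5+6+7+19 = 40.

40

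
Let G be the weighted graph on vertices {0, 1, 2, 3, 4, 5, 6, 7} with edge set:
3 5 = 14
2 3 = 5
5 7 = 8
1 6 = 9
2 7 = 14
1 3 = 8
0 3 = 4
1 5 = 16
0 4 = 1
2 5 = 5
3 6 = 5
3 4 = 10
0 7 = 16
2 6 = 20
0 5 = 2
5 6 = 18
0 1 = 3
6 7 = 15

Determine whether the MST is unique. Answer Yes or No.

Kruskal: consider edges lightest-first.
0 4 (1): add — endpoints in different components.
0 5 (2): add — endpoints in different components.
0 1 (3): add — endpoints in different components.
0 3 (4): add — endpoints in different components.
2 3 (5): add — endpoints in different components.
2 5 (5): skip — 2 and 5 already connected.
3 6 (5): add — endpoints in different components.
1 3 (8): skip — 1 and 3 already connected.
5 7 (8): add — endpoints in different components.
Non-tree edge 2 5 has weight 5, equal to the heaviest edge on its tree cycle — swapping gives another MST of the same weight. Not unique.

No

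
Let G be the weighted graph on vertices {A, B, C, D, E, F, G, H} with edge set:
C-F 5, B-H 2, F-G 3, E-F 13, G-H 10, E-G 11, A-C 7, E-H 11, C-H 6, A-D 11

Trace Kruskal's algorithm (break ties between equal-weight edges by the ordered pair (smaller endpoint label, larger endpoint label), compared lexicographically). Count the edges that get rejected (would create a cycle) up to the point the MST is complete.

1

Kruskal: consider edges lightest-first.
B-H (2): add — endpoints in different components.
F-G (3): add — endpoints in different components.
C-F (5): add — endpoints in different components.
C-H (6): add — endpoints in different components.
A-C (7): add — endpoints in different components.
G-H (10): skip — G and H already connected.
A-D (11): add — endpoints in different components.
E-G (11): add — endpoints in different components.
Edges rejected before the tree was complete: 1.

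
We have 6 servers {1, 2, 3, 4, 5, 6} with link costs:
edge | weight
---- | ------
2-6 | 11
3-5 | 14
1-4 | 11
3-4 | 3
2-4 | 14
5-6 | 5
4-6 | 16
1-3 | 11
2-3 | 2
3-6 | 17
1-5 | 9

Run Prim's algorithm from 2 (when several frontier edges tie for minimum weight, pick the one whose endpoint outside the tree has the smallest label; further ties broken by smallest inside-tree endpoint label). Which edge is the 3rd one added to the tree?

Prim, starting at 2.
Step 1: frontier [2-3 2, 2-6 11, 2-4 14] → take 2-3 (2); add 3.
Step 2: frontier [2-6 11, 2-4 14, 3-4 3, 1-3 11, 3-5 14, 3-6 17] → take 3-4 (3); add 4.
Step 3: frontier [2-6 11, 1-3 11, 3-5 14, 3-6 17, 1-4 11, 4-6 16] → take 1-3 (11); add 1.
Step 4: frontier [1-5 9, 2-6 11, 3-5 14, 3-6 17, 4-6 16] → take 1-5 (9); add 5.
Step 5: frontier [2-6 11, 3-6 17, 4-6 16, 5-6 5] → take 5-6 (5); add 6.
The 3rd edge added is 1-3.

1-3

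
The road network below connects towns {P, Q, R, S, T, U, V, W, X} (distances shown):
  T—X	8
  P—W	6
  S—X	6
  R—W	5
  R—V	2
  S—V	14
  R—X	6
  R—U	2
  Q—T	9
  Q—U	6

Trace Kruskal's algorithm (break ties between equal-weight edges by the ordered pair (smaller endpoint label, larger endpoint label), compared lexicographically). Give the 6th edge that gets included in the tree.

R-X

Sort edges by weight, then run Kruskal:
R—U (2): add — endpoints in different components.
R—V (2): add — endpoints in different components.
R—W (5): add — endpoints in different components.
P—W (6): add — endpoints in different components.
Q—U (6): add — endpoints in different components.
R—X (6): add — endpoints in different components.
S—X (6): add — endpoints in different components.
T—X (8): add — endpoints in different components.
The 6th edge added is R—X.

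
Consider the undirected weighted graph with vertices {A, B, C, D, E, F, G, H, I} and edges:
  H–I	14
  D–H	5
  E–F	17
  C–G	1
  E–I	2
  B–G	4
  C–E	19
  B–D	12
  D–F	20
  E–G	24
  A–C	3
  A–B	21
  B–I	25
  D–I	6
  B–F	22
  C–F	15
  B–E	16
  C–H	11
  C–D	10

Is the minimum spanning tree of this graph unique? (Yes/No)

Yes

Kruskal: consider edges lightest-first.
C–G (1): add — endpoints in different components.
E–I (2): add — endpoints in different components.
A–C (3): add — endpoints in different components.
B–G (4): add — endpoints in different components.
D–H (5): add — endpoints in different components.
D–I (6): add — endpoints in different components.
C–D (10): add — endpoints in different components.
C–H (11): skip — C and H already connected.
B–D (12): skip — B and D already connected.
H–I (14): skip — H and I already connected.
C–F (15): add — endpoints in different components.
Every non-tree edge has weight strictly greater than the heaviest edge on the tree path between its endpoints, so the MST is unique.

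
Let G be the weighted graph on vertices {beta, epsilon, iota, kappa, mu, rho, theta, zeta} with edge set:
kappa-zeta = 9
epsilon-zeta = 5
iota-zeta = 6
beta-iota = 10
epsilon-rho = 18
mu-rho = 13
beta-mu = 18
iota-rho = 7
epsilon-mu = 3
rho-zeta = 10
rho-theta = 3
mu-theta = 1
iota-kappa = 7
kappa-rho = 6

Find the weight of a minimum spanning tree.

Prim, starting at rho.
Step 1: cheapest edge leaving the tree is rho-theta (3); add theta.
Step 2: cheapest edge leaving the tree is mu-theta (1); add mu.
Step 3: cheapest edge leaving the tree is epsilon-mu (3); add epsilon.
Step 4: cheapest edge leaving the tree is epsilon-zeta (5); add zeta.
Step 5: cheapest edge leaving the tree is iota-zeta (6); add iota.
Step 6: cheapest edge leaving the tree is kappa-rho (6); add kappa.
Step 7: cheapest edge leaving the tree is beta-iota (10); add beta.
MST edges: rho-theta, mu-theta, epsilon-mu, epsilon-zeta, iota-zeta, kappa-rho, beta-iota; total weight 3+1+3+5+6+6+10 = 34.

34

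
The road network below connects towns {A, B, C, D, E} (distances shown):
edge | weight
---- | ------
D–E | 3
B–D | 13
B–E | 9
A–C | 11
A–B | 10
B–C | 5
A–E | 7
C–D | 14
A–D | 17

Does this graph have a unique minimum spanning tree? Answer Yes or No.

Kruskal: consider edges lightest-first.
D–E (3): add. Components now {A} {B} {C} {D,E}
B–C (5): add. Components now {A} {B,C} {D,E}
A–E (7): add. Components now {A,D,E} {B,C}
B–E (9): add. Components now {A,B,C,D,E}
Every non-tree edge has weight strictly greater than the heaviest edge on the tree path between its endpoints, so the MST is unique.

Yes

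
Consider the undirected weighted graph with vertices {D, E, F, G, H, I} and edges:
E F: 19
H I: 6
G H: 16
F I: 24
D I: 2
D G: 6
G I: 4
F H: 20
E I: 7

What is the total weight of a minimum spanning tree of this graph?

Grow the tree from D using Prim:
Step 1: cheapest edge leaving the tree is D I (2); add I.
Step 2: cheapest edge leaving the tree is G I (4); add G.
Step 3: cheapest edge leaving the tree is H I (6); add H.
Step 4: cheapest edge leaving the tree is E I (7); add E.
Step 5: cheapest edge leaving the tree is E F (19); add F.
MST edges: D I, G I, H I, E I, E F; total weight 2+4+6+7+19 = 38.

38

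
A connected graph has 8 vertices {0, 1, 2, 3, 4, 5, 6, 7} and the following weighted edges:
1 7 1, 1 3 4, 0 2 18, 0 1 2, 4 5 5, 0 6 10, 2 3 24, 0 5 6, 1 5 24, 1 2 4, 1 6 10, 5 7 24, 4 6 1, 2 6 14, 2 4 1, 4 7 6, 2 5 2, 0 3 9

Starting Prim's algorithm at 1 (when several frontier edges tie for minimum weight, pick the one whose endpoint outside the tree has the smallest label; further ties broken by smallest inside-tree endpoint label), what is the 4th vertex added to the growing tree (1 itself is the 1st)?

Prim, starting at 1.
Step 1: cheapest edge leaving the tree is 1 7 (1); add 7.
Step 2: cheapest edge leaving the tree is 0 1 (2); add 0.
Step 3: cheapest edge leaving the tree is 1 2 (4); add 2.
Step 4: cheapest edge leaving the tree is 2 4 (1); add 4.
Step 5: cheapest edge leaving the tree is 4 6 (1); add 6.
Step 6: cheapest edge leaving the tree is 2 5 (2); add 5.
Step 7: cheapest edge leaving the tree is 1 3 (4); add 3.
Vertex order: 1, 7, 0, 2, 4, 6, 5, 3. The 4th vertex is 2.

2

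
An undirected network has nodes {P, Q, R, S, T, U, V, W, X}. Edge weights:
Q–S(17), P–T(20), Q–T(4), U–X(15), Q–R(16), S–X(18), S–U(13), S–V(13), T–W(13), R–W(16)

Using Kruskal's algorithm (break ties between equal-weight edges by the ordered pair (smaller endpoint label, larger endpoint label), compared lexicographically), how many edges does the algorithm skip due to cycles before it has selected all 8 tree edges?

Sort edges by weight, then run Kruskal:
Q–T (4): add — endpoints in different components.
S–U (13): add — endpoints in different components.
S–V (13): add — endpoints in different components.
T–W (13): add — endpoints in different components.
U–X (15): add — endpoints in different components.
Q–R (16): add — endpoints in different components.
R–W (16): skip — W and R already connected.
Q–S (17): add — endpoints in different components.
S–X (18): skip — S and X already connected.
P–T (20): add — endpoints in different components.
Edges rejected before the tree was complete: 2.

2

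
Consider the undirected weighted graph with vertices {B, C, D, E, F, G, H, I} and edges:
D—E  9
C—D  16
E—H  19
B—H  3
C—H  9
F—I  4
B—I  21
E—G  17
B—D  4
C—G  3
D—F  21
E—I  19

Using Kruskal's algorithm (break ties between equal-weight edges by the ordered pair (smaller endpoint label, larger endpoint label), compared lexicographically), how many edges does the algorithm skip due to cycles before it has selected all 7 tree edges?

3

Kruskal's algorithm — process edges by increasing weight (ties by edge label):
B—H (3): add — endpoints in different components.
C—G (3): add — endpoints in different components.
B—D (4): add — endpoints in different components.
F—I (4): add — endpoints in different components.
C—H (9): add — endpoints in different components.
D—E (9): add — endpoints in different components.
C—D (16): skip — C and D already connected.
E—G (17): skip — E and G already connected.
E—H (19): skip — E and H already connected.
E—I (19): add — endpoints in different components.
Edges rejected before the tree was complete: 3.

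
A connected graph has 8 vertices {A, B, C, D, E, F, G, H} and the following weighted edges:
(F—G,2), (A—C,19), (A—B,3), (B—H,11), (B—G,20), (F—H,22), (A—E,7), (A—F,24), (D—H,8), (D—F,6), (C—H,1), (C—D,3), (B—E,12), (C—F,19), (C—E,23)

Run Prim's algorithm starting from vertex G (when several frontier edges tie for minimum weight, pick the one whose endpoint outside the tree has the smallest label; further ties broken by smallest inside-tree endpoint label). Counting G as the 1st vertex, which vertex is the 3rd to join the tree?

D

Prim, starting at G.
Step 1: cheapest edge leaving the tree is F—G (2); add F.
Step 2: cheapest edge leaving the tree is D—F (6); add D.
Step 3: cheapest edge leaving the tree is C—D (3); add C.
Step 4: cheapest edge leaving the tree is C—H (1); add H.
Step 5: cheapest edge leaving the tree is B—H (11); add B.
Step 6: cheapest edge leaving the tree is A—B (3); add A.
Step 7: cheapest edge leaving the tree is A—E (7); add E.
Vertex order: G, F, D, C, H, B, A, E. The 3rd vertex is D.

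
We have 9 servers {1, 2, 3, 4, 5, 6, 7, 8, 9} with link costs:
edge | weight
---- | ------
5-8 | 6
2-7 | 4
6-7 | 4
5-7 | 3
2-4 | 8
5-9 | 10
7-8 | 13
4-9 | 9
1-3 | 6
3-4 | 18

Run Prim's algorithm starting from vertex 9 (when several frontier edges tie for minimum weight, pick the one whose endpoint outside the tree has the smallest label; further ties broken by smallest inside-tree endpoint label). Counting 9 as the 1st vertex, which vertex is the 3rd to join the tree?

2

Prim, starting at 9.
Step 1: frontier [4-9 9, 5-9 10] → take 4-9 (9); add 4.
Step 2: frontier [2-4 8, 3-4 18, 5-9 10] → take 2-4 (8); add 2.
Step 3: frontier [2-7 4, 3-4 18, 5-9 10] → take 2-7 (4); add 7.
Step 4: frontier [3-4 18, 5-7 3, 6-7 4, 7-8 13, 5-9 10] → take 5-7 (3); add 5.
Step 5: frontier [3-4 18, 5-8 6, 6-7 4, 7-8 13] → take 6-7 (4); add 6.
Step 6: frontier [3-4 18, 5-8 6, 7-8 13] → take 5-8 (6); add 8.
Step 7: frontier [3-4 18] → take 3-4 (18); add 3.
Step 8: frontier [1-3 6] → take 1-3 (6); add 1.
Vertex order: 9, 4, 2, 7, 5, 6, 8, 3, 1. The 3rd vertex is 2.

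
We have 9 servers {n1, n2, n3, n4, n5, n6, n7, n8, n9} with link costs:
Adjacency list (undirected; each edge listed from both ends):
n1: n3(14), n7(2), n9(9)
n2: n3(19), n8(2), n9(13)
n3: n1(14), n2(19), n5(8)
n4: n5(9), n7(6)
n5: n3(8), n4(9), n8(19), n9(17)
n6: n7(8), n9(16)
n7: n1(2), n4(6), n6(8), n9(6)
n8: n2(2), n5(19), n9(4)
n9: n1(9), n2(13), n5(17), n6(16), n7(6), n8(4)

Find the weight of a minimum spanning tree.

45

Grow the tree from n2 using Prim:
Step 1: cheapest edge leaving the tree is n2 n8 (2); add n8.
Step 2: cheapest edge leaving the tree is n8 n9 (4); add n9.
Step 3: cheapest edge leaving the tree is n7 n9 (6); add n7.
Step 4: cheapest edge leaving the tree is n1 n7 (2); add n1.
Step 5: cheapest edge leaving the tree is n4 n7 (6); add n4.
Step 6: cheapest edge leaving the tree is n6 n7 (8); add n6.
Step 7: cheapest edge leaving the tree is n4 n5 (9); add n5.
Step 8: cheapest edge leaving the tree is n3 n5 (8); add n3.
MST edges: n2 n8, n8 n9, n7 n9, n1 n7, n4 n7, n6 n7, n4 n5, n3 n5; total weight 2+4+6+2+6+8+9+8 = 45.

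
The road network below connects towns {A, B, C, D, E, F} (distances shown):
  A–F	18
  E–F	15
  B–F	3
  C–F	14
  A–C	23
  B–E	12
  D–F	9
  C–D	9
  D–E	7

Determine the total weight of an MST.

46

Sort edges by weight, then run Kruskal:
B–F (3): add — endpoints in different components.
D–E (7): add — endpoints in different components.
C–D (9): add — endpoints in different components.
D–F (9): add — endpoints in different components.
B–E (12): skip — B and E already connected.
C–F (14): skip — C and F already connected.
E–F (15): skip — E and F already connected.
A–F (18): add — endpoints in different components.
MST edges: B–F, D–E, C–D, D–F, A–F; total weight 3+7+9+9+18 = 46.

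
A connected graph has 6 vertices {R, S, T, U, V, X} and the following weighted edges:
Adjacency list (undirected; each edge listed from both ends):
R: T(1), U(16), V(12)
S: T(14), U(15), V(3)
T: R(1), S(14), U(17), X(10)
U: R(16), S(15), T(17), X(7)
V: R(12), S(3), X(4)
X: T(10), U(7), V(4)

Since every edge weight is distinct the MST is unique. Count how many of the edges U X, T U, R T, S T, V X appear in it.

Kruskal: consider edges lightest-first.
R T (1): add. Components now {S} {X} {U} {V} {R,T}
S V (3): add. Components now {S,V} {X} {U} {R,T}
V X (4): add. Components now {S,V,X} {U} {R,T}
U X (7): add. Components now {S,U,V,X} {R,T}
T X (10): add. Components now {R,S,T,U,V,X}
MST edge set: {R T, S V, V X, U X, T X}.
Of the listed edges, {U X, R T, V X} are in the MST → 3.

3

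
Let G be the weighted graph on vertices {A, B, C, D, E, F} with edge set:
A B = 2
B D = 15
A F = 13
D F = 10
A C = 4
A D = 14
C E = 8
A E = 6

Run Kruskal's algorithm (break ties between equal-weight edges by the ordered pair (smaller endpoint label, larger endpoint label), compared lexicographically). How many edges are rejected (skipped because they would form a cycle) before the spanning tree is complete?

Kruskal: consider edges lightest-first.
A B (2): add. Components now {A,B} {C} {D} {E} {F}
A C (4): add. Components now {A,B,C} {D} {E} {F}
A E (6): add. Components now {A,B,C,E} {D} {F}
C E (8): skip — C and E already connected.
D F (10): add. Components now {A,B,C,E} {D,F}
A F (13): add. Components now {A,B,C,D,E,F}
Edges rejected before the tree was complete: 1.

1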